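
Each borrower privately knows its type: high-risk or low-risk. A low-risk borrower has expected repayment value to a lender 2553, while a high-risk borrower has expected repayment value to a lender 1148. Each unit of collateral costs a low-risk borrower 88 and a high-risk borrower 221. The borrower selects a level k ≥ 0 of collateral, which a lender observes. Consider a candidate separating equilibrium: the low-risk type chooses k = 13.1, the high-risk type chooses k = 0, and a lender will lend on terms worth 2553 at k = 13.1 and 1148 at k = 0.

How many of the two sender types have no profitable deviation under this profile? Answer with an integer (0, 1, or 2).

High-risk type: stay at 0 → 1148; mimic → 2553 − 221 × 13.1 = -342.1. IC holds (1148 ≥ -342.1).
Low-risk type: signal → 2553 − 88 × 13.1 = 1400.2; deviate to 0 → 1148. IC holds (1400.2 ≥ 1148).
2 of 2 constraints hold, so this is a separating equilibrium.

2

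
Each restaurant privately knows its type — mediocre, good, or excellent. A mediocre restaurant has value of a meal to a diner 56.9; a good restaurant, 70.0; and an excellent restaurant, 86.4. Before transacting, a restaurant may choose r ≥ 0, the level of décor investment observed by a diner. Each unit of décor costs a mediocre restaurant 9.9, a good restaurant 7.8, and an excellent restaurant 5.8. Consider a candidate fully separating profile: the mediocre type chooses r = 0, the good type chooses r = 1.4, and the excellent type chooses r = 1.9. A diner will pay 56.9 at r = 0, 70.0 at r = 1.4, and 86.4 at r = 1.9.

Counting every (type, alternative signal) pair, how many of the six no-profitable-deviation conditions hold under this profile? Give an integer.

Good (own payoff 70.0 − 7.8×1.4 = 59.08): to r=0 gives 56.9 → no gain ✓; to r=1.9 gives 86.4 − 7.8×1.9 = 71.58 → profitable ✗.
Excellent (own payoff 86.4 − 5.8×1.9 = 75.38): to r=0 gives 56.9 → no gain ✓; to r=1.4 gives 70.0 − 5.8×1.4 = 61.88 → no gain ✓.
Mediocre (own payoff 56.9): to r=1.4 gives 70.0 − 9.9×1.4 = 56.14 → no gain ✓; to r=1.9 gives 86.4 − 9.9×1.9 = 67.59 → profitable ✗.
4 of the 6 constraints hold; not an equilibrium.

4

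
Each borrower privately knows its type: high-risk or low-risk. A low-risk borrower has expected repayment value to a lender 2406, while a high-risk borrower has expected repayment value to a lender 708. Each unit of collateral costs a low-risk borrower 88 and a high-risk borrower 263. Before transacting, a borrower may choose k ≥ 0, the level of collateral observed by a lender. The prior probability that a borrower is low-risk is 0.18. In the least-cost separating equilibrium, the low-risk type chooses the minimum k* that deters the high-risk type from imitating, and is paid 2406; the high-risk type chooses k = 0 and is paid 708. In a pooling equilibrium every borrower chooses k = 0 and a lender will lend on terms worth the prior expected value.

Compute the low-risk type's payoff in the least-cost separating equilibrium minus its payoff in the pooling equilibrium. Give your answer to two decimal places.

824.21

Least-cost separating signal: k* solves 708 = 2406 − 263·k*, so k* = (2406 − 708)/263 ≈ 6.4563.
Low-risk type's separating payoff: 2406 − 88 × k* = 2406 − 88 × (2406 − 708)/263 = 2406 − 149424/263 ≈ 1837.8479.
Pooling payoff: 0.18 × 2406 + 0.82 × 708 = 1013.64.
Difference: 1837.8479 − 1013.64 = 824.2079, i.e. 824.21 to two decimal places.
The low-risk type prefers to separate.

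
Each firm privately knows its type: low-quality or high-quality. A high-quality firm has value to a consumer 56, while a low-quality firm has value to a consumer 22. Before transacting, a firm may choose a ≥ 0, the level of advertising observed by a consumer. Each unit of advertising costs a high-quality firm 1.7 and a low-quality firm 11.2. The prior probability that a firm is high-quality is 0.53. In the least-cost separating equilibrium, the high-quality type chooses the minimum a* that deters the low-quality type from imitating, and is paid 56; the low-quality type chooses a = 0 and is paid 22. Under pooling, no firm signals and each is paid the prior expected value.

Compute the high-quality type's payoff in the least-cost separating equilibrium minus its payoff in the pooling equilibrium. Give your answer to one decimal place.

10.8

Least-cost separating signal: a* solves 22 = 56 − 11.2·a*, so a* = (56 − 22)/11.2 ≈ 3.0357.
High-quality type's separating payoff: 56 − 1.7 × a* = 56 − 1.7 × (56 − 22)/11.2 = 56 − 57.8/11.2 ≈ 50.839.
Pooling payoff: 0.53 × 56 + 0.47 × 22 = 40.02.
Difference: 50.839 − 40.02 = 10.819, i.e. 10.8 to one decimal place.
The high-quality type prefers to separate.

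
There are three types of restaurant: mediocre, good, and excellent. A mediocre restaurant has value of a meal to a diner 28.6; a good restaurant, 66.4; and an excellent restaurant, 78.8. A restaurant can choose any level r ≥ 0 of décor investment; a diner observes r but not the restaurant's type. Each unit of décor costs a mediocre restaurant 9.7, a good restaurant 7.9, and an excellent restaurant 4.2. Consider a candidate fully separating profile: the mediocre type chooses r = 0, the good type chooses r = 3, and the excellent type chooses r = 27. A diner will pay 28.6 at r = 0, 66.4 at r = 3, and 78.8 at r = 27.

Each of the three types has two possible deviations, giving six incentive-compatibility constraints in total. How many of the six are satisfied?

Excellent (own payoff 78.8 − 4.2×27 = -34.6): to r=0 gives 28.6 → profitable ✗; to r=3 gives 66.4 − 4.2×3 = 53.8 → profitable ✗.
Mediocre (own payoff 28.6): to r=3 gives 66.4 − 9.7×3 = 37.3 → profitable ✗; to r=27 gives 78.8 − 9.7×27 = -183.1 → no gain ✓.
Good (own payoff 66.4 − 7.9×3 = 42.7): to r=0 gives 28.6 → no gain ✓; to r=27 gives 78.8 − 7.9×27 = -134.5 → no gain ✓.
3 of the 6 constraints hold; not an equilibrium.

3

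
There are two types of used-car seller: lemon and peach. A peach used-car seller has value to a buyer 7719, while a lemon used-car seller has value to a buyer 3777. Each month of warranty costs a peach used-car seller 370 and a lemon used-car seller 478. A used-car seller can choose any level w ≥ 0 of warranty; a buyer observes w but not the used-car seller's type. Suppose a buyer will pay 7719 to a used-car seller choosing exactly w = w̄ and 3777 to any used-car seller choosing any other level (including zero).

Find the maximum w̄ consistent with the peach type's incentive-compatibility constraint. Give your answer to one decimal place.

10.7

Choosing w̄ yields the peach type 7719 − 370·w̄; choosing zero yields 3777.
The peach type is indifferent at 7719 − 370·w̄ = 3777, i.e. w̄ = (7719 − 3777) / 370 ≈ 10.7.
For any w̄ above 10.7 the peach type would rather pool at zero, so separation collapses.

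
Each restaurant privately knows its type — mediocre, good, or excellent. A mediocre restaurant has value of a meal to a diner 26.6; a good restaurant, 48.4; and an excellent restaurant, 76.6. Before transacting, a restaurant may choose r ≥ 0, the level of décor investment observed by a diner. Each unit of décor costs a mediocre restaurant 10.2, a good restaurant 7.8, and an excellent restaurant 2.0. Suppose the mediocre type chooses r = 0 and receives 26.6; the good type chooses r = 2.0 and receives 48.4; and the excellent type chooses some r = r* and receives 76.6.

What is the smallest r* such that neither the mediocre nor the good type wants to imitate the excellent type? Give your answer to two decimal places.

Mediocre type (on-path payoff 26.6) won't mimic when 26.6 ≥ 76.6 − 10.2·r*, i.e. r* ≥ 4.90.
Good type (on-path payoff 48.4 − 7.8×2.0 = 32.8) won't mimic when 32.8 ≥ 76.6 − 7.8·r*, i.e. r* ≥ 5.62.
Both must hold, so r* = max(4.90, 5.62) = 5.62. The good type's constraint binds.

5.62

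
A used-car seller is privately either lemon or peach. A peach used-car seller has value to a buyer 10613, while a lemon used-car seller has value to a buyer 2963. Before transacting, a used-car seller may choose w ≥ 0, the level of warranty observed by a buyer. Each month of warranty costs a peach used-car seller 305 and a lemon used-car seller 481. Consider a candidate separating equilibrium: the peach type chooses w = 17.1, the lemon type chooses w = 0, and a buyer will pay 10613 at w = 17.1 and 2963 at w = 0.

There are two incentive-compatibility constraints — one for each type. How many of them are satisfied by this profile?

2

Lemon type: stay at 0 → 2963; mimic → 10613 − 481 × 17.1 = 2387.9. IC holds (2963 ≥ 2387.9).
Peach type: signal → 10613 − 305 × 17.1 = 5397.5; deviate to 0 → 2963. IC holds (5397.5 ≥ 2963).
2 of 2 constraints hold, so this is a separating equilibrium.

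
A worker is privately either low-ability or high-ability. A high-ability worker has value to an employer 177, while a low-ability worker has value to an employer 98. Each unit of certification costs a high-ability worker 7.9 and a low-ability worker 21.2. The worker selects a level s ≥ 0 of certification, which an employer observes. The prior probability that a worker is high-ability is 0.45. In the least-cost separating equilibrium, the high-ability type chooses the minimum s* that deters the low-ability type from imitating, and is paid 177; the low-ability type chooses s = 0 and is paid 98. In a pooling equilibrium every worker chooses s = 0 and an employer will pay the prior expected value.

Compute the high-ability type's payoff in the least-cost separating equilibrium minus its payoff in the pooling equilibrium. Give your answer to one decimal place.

14.0

Least-cost separating signal: s* solves 98 = 177 − 21.2·s*, so s* = (177 − 98)/21.2 ≈ 3.7264.
High-ability type's separating payoff: 177 − 7.9 × s* = 177 − 7.9 × (177 − 98)/21.2 = 177 − 624.1/21.2 ≈ 147.561.
Pooling payoff: 0.45 × 177 + 0.55 × 98 = 133.55.
Difference: 147.561 − 133.55 = 14.011, i.e. 14.0 to one decimal place.
The high-ability type prefers to separate.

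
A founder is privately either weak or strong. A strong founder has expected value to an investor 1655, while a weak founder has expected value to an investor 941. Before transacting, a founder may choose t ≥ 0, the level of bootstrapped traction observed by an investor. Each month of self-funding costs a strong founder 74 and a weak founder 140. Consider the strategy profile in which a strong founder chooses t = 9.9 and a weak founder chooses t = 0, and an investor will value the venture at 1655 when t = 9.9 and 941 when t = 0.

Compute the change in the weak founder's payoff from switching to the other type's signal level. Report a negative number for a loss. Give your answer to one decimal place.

-672.0

Playing t = 0 the weak founder receives 941.
Deviating to t = 9.9 brings payment 1655 at cost 140 × 9.9 = 1386, netting 269.
Gain from deviating: 269 − 941 = -672.0.
The gain is negative, so the weak type's incentive-compatibility constraint is satisfied.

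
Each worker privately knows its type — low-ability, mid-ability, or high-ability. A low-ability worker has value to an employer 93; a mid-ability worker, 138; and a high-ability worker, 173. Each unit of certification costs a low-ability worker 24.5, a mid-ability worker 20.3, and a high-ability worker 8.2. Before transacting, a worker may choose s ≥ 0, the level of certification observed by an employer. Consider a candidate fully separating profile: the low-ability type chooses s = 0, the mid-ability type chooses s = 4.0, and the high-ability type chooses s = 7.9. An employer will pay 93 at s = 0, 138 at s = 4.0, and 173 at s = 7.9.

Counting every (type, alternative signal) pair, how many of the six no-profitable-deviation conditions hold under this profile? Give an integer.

5

Low-ability (own payoff 93): to s=4.0 gives 138 − 24.5×4.0 = 40 → no gain ✓; to s=7.9 gives 173 − 24.5×7.9 = -20.55 → no gain ✓.
High-ability (own payoff 173 − 8.2×7.9 = 108.22): to s=0 gives 93 → no gain ✓; to s=4.0 gives 138 − 8.2×4.0 = 105.2 → no gain ✓.
Mid-ability (own payoff 138 − 20.3×4.0 = 56.8): to s=0 gives 93 → profitable ✗; to s=7.9 gives 173 − 20.3×7.9 = 12.63 → no gain ✓.
5 of the 6 constraints hold; not an equilibrium.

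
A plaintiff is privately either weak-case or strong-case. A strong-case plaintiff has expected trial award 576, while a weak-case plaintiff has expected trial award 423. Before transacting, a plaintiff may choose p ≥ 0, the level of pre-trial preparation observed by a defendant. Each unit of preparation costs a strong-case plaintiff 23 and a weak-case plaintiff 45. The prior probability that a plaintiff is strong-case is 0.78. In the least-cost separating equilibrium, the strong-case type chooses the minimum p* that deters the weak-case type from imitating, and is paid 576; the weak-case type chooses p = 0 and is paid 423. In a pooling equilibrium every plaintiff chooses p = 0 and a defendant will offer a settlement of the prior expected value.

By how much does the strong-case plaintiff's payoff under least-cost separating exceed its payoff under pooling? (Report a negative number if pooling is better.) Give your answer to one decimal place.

Least-cost separating signal: p* solves 423 = 576 − 45·p*, so p* = (576 − 423)/45 = 3.4.
Strong-case type's separating payoff: 576 − 23 × p* = 576 − 23 × (576 − 423)/45 = 576 − 3519/45 = 497.8.
Pooling payoff: 0.78 × 576 + 0.22 × 423 = 542.34.
Difference: 497.8 − 542.34 = -44.54, i.e. -44.5 to one decimal place.
The strong-case type would prefer the pooling outcome.

-44.5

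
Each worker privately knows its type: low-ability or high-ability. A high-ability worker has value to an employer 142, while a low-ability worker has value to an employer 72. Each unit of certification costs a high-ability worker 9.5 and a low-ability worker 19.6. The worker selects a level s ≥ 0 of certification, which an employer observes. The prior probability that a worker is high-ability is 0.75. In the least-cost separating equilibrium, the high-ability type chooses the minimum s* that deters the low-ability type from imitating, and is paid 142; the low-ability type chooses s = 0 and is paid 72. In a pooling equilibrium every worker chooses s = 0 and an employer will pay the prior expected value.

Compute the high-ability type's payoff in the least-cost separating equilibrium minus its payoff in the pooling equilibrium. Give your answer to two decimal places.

-16.43

Least-cost separating signal: s* solves 72 = 142 − 19.6·s*, so s* = (142 − 72)/19.6 ≈ 3.5714.
High-ability type's separating payoff: 142 − 9.5 × s* = 142 − 9.5 × (142 − 72)/19.6 = 142 − 665/19.6 ≈ 108.0714.
Pooling payoff: 0.75 × 142 + 0.25 × 72 = 124.5.
Difference: 108.0714 − 124.5 = -16.4286, i.e. -16.43 to two decimal places.
The high-ability type would prefer the pooling outcome.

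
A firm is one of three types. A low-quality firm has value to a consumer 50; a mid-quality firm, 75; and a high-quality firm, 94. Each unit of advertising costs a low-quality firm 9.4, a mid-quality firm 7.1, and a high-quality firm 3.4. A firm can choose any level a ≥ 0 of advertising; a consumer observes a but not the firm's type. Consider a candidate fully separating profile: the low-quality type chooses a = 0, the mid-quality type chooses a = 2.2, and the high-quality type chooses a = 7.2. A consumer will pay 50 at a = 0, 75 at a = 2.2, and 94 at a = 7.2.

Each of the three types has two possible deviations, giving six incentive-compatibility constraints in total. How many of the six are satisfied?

Low-quality (own payoff 50): to a=2.2 gives 75 − 9.4×2.2 = 54.32 → profitable ✗; to a=7.2 gives 94 − 9.4×7.2 = 26.32 → no gain ✓.
Mid-quality (own payoff 75 − 7.1×2.2 = 59.38): to a=0 gives 50 → no gain ✓; to a=7.2 gives 94 − 7.1×7.2 = 42.88 → no gain ✓.
High-quality (own payoff 94 − 3.4×7.2 = 69.52): to a=0 gives 50 → no gain ✓; to a=2.2 gives 75 − 3.4×2.2 = 67.52 → no gain ✓.
5 of the 6 constraints hold; not an equilibrium.

5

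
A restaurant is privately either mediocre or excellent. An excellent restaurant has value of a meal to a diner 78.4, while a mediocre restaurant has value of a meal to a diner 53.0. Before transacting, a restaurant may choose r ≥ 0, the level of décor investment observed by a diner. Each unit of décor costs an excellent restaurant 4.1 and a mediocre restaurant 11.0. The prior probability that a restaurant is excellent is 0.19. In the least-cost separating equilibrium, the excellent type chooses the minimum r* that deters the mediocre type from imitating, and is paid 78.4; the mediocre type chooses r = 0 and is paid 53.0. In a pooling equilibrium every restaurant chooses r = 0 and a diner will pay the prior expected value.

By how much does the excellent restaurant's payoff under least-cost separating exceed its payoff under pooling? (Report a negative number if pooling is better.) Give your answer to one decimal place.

Least-cost separating signal: r* solves 53.0 = 78.4 − 11.0·r*, so r* = (78.4 − 53.0)/11.0 ≈ 2.3091.
Excellent type's separating payoff: 78.4 − 4.1 × r* = 78.4 − 4.1 × (78.4 − 53.0)/11.0 = 78.4 − 104.14/11.0 ≈ 68.933.
Pooling payoff: 0.19 × 78.4 + 0.81 × 53.0 = 57.826.
Difference: 68.933 − 57.826 = 11.107, i.e. 11.1 to one decimal place.
The excellent type prefers to separate.

11.1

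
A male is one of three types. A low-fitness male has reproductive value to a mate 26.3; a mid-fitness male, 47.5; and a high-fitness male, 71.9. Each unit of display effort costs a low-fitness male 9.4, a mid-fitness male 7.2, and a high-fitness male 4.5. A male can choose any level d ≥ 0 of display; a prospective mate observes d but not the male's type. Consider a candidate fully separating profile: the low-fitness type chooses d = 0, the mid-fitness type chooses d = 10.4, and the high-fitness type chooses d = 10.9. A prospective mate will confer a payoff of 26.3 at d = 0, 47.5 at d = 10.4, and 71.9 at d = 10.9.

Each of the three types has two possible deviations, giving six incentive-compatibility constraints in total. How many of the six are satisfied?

High-fitness (own payoff 71.9 − 4.5×10.9 = 22.85): to d=0 gives 26.3 → profitable ✗; to d=10.4 gives 47.5 − 4.5×10.4 = 0.7 → no gain ✓.
Mid-fitness (own payoff 47.5 − 7.2×10.4 = -27.38): to d=0 gives 26.3 → profitable ✗; to d=10.9 gives 71.9 − 7.2×10.9 = -6.58 → profitable ✗.
Low-fitness (own payoff 26.3): to d=10.4 gives 47.5 − 9.4×10.4 = -50.26 → no gain ✓; to d=10.9 gives 71.9 − 9.4×10.9 = -30.56 → no gain ✓.
3 of the 6 constraints hold; not an equilibrium.

3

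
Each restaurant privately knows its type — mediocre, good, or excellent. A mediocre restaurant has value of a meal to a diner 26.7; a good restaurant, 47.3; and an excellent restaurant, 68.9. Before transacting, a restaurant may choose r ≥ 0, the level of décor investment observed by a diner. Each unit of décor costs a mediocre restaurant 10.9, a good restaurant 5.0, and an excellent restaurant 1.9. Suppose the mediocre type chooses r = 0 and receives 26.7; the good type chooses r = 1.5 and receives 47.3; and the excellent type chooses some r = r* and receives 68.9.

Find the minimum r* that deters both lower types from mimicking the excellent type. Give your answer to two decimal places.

5.82

Good type (on-path payoff 47.3 − 5.0×1.5 = 39.8) won't mimic when 39.8 ≥ 68.9 − 5.0·r*, i.e. r* ≥ 5.82.
Mediocre type (on-path payoff 26.7) won't mimic when 26.7 ≥ 68.9 − 10.9·r*, i.e. r* ≥ 3.87.
Both must hold, so r* = max(3.87, 5.82) = 5.82. The good type's constraint binds.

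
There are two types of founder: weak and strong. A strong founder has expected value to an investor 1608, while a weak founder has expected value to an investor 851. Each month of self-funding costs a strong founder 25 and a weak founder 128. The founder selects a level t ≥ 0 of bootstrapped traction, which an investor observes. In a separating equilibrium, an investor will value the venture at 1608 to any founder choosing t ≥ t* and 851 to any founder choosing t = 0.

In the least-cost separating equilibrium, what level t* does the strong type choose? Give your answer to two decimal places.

A weak founder choosing t = 0 receives 851.
Imitating at t* instead would pay 1608 at cost 128·t*, netting 1608 − 128·t*.
Indifference: 851 = 1608 − 128·t*, so t* = (1608 − 851) / 128 ≈ 5.91.
At t* the weak type's incentive constraint just binds; the strong type strictly prefers t* since its per-unit cost is lower.

5.91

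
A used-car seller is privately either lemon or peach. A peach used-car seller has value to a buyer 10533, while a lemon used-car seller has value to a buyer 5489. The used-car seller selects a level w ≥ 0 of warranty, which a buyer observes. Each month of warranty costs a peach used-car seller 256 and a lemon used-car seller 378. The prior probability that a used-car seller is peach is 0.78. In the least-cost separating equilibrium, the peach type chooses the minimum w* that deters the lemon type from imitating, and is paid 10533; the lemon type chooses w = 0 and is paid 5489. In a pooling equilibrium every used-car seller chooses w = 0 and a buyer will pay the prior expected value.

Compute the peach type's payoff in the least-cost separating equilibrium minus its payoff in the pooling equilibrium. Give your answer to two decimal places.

-2306.36

Least-cost separating signal: w* solves 5489 = 10533 − 378·w*, so w* = (10533 − 5489)/378 ≈ 13.3439.
Peach type's separating payoff: 10533 − 256 × w* = 10533 − 256 × (10533 − 5489)/378 = 10533 − 1291264/378 ≈ 7116.9577.
Pooling payoff: 0.78 × 10533 + 0.22 × 5489 = 9423.32.
Difference: 7116.9577 − 9423.32 = -2306.3623, i.e. -2306.36 to two decimal places.
The peach type would prefer the pooling outcome.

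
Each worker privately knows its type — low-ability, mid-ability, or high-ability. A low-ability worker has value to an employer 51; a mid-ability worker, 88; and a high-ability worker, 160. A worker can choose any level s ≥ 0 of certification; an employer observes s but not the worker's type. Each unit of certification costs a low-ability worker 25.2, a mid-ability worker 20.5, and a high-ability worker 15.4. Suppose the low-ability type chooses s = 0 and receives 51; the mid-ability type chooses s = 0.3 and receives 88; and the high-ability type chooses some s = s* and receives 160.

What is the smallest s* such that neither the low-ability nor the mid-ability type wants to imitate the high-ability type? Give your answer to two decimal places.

Low-ability type (on-path payoff 51) won't mimic when 51 ≥ 160 − 25.2·s*, i.e. s* ≥ 4.33.
Mid-ability type (on-path payoff 88 − 20.5×0.3 = 81.85) won't mimic when 81.85 ≥ 160 − 20.5·s*, i.e. s* ≥ 3.81.
Both must hold, so s* = max(4.33, 3.81) = 4.33. The low-ability type's constraint binds.

4.33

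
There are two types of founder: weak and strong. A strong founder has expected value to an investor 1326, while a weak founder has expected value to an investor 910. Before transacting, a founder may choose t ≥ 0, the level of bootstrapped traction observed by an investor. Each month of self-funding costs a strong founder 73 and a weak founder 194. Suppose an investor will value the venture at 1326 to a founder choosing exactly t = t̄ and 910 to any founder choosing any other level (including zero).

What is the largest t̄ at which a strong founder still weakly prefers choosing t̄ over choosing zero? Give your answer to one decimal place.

Choosing t̄ yields the strong type 1326 − 73·t̄; choosing zero yields 910.
The strong type is indifferent at 1326 − 73·t̄ = 910, i.e. t̄ = (1326 − 910) / 73 ≈ 5.7.
For any t̄ above 5.7 the strong type would rather pool at zero, so separation collapses.

5.7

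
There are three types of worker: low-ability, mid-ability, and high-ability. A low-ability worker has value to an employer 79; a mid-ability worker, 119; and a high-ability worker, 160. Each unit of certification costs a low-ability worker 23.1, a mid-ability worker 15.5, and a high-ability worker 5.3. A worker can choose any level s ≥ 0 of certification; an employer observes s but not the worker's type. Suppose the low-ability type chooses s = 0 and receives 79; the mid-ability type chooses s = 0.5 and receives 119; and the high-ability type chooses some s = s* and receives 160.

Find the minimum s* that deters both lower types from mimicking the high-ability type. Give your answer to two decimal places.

3.51

Mid-ability type (on-path payoff 119 − 15.5×0.5 = 111.25) won't mimic when 111.25 ≥ 160 − 15.5·s*, i.e. s* ≥ 3.15.
Low-ability type (on-path payoff 79) won't mimic when 79 ≥ 160 − 23.1·s*, i.e. s* ≥ 3.51.
Both must hold, so s* = max(3.51, 3.15) = 3.51. The low-ability type's constraint binds.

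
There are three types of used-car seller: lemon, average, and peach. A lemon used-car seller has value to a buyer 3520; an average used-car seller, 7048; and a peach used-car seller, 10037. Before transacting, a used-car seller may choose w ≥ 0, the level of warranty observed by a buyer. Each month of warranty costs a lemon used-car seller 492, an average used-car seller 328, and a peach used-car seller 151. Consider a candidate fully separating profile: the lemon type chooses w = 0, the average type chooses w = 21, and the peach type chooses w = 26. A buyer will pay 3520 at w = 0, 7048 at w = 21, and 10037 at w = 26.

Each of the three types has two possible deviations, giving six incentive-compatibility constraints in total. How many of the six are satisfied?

4

Peach (own payoff 10037 − 151×26 = 6111): to w=0 gives 3520 → no gain ✓; to w=21 gives 7048 − 151×21 = 3877 → no gain ✓.
Average (own payoff 7048 − 328×21 = 160): to w=0 gives 3520 → profitable ✗; to w=26 gives 10037 − 328×26 = 1509 → profitable ✗.
Lemon (own payoff 3520): to w=21 gives 7048 − 492×21 = -3284 → no gain ✓; to w=26 gives 10037 − 492×26 = -2755 → no gain ✓.
4 of the 6 constraints hold; not an equilibrium.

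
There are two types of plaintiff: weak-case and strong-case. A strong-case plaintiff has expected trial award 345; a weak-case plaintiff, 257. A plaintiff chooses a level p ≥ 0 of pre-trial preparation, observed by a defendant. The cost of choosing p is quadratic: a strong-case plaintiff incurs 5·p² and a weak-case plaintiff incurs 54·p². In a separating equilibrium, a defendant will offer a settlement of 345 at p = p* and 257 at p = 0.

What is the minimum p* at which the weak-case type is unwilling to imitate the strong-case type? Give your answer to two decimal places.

1.28

The weak-case type at p = 0 receives 257; imitating at p* yields 345 − 54·p*².
Indifference: 257 = 345 − 54·p*², so p*² = (345 − 257) / 54 ≈ 1.6296.
p* = √1.6296 ≈ 1.28.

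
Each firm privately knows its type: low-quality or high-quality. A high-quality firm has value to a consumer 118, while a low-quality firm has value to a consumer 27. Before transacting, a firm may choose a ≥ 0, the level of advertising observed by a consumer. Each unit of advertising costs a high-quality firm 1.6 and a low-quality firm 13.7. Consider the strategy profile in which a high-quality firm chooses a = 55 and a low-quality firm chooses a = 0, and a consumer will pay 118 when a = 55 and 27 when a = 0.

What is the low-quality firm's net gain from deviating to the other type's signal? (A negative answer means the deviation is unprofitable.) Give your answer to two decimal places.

Playing a = 0 the low-quality firm receives 27.
Deviating to a = 55 brings payment 118 at cost 13.7 × 55 = 753.5, netting -635.5.
Gain from deviating: -635.5 − 27 = -662.50.
The gain is negative, so the low-quality type's incentive-compatibility constraint is satisfied.

-662.50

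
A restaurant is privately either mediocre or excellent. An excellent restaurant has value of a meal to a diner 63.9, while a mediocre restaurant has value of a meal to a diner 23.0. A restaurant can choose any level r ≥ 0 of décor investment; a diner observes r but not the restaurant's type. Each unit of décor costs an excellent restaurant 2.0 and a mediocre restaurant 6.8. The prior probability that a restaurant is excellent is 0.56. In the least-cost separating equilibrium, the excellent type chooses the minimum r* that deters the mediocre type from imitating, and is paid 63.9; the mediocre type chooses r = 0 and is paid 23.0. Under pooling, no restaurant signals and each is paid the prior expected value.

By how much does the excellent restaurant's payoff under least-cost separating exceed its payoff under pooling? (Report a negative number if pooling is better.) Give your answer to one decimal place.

Least-cost separating signal: r* solves 23.0 = 63.9 − 6.8·r*, so r* = (63.9 − 23.0)/6.8 ≈ 6.0147.
Excellent type's separating payoff: 63.9 − 2.0 × r* = 63.9 − 2.0 × (63.9 − 23.0)/6.8 = 63.9 − 81.8/6.8 ≈ 51.871.
Pooling payoff: 0.56 × 63.9 + 0.44 × 23.0 = 45.904.
Difference: 51.871 − 45.904 = 5.967, i.e. 6.0 to one decimal place.
The excellent type prefers to separate.

6.0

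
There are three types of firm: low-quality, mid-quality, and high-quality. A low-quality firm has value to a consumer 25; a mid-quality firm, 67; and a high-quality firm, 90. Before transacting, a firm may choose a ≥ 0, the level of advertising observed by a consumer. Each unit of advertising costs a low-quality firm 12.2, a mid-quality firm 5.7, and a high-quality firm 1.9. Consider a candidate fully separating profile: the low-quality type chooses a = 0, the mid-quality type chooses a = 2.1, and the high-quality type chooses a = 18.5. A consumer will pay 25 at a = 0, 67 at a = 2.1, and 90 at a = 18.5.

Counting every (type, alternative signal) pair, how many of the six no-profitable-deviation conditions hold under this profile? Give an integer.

Mid-quality (own payoff 67 − 5.7×2.1 = 55.03): to a=0 gives 25 → no gain ✓; to a=18.5 gives 90 − 5.7×18.5 = -15.45 → no gain ✓.
High-quality (own payoff 90 − 1.9×18.5 = 54.85): to a=0 gives 25 → no gain ✓; to a=2.1 gives 67 − 1.9×2.1 = 63.01 → profitable ✗.
Low-quality (own payoff 25): to a=2.1 gives 67 − 12.2×2.1 = 41.38 → profitable ✗; to a=18.5 gives 90 − 12.2×18.5 = -135.7 → no gain ✓.
4 of the 6 constraints hold; not an equilibrium.

4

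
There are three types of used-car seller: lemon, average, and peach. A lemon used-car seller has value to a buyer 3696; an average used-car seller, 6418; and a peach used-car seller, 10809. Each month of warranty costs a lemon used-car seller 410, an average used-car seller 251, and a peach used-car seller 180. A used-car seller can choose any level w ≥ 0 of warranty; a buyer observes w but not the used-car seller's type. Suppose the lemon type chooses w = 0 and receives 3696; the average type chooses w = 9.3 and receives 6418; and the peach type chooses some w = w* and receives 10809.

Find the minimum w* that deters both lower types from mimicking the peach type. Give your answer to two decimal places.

Average type (on-path payoff 6418 − 251×9.3 = 4083.7) won't mimic when 4083.7 ≥ 10809 − 251·w*, i.e. w* ≥ 26.79.
Lemon type (on-path payoff 3696) won't mimic when 3696 ≥ 10809 − 410·w*, i.e. w* ≥ 17.35.
Both must hold, so w* = max(17.35, 26.79) = 26.79. The average type's constraint binds.

26.79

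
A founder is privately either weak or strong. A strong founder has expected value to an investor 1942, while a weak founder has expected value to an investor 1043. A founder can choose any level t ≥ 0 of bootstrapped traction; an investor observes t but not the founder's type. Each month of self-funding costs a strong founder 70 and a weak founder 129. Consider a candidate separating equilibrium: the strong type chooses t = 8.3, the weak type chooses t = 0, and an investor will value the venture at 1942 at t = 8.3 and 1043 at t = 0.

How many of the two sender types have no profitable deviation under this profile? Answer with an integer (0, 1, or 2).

Weak type: stay at 0 → 1043; mimic → 1942 − 129 × 8.3 = 871.3. IC holds (1043 ≥ 871.3).
Strong type: signal → 1942 − 70 × 8.3 = 1361; deviate to 0 → 1043. IC holds (1361 ≥ 1043).
2 of 2 constraints hold, so this is a separating equilibrium.

2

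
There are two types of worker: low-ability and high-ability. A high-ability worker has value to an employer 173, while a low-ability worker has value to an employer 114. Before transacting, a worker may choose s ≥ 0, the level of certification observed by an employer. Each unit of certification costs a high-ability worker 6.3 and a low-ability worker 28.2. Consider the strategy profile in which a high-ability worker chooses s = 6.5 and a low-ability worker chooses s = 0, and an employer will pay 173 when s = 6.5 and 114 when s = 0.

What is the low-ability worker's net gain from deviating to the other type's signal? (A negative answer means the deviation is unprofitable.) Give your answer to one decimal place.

-124.3

Playing s = 0 the low-ability worker receives 114.
Deviating to s = 6.5 brings payment 173 at cost 28.2 × 6.5 = 183.3, netting -10.3.
Gain from deviating: -10.3 − 114 = -124.3.
The gain is negative, so the low-ability type's incentive-compatibility constraint is satisfied.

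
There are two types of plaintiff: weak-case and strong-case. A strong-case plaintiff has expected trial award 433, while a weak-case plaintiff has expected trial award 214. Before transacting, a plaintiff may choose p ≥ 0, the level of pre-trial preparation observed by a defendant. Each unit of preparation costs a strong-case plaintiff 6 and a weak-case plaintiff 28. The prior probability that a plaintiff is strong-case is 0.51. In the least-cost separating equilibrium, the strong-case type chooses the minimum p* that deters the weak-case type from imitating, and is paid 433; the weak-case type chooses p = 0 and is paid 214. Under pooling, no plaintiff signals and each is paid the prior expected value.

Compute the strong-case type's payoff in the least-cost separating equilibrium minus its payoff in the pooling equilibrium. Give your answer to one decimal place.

Least-cost separating signal: p* solves 214 = 433 − 28·p*, so p* = (433 − 214)/28 ≈ 7.8214.
Strong-case type's separating payoff: 433 − 6 × p* = 433 − 6 × (433 − 214)/28 = 433 − 1314/28 ≈ 386.071.
Pooling payoff: 0.51 × 433 + 0.49 × 214 = 325.69.
Difference: 386.071 − 325.69 = 60.381, i.e. 60.4 to one decimal place.
The strong-case type prefers to separate.

60.4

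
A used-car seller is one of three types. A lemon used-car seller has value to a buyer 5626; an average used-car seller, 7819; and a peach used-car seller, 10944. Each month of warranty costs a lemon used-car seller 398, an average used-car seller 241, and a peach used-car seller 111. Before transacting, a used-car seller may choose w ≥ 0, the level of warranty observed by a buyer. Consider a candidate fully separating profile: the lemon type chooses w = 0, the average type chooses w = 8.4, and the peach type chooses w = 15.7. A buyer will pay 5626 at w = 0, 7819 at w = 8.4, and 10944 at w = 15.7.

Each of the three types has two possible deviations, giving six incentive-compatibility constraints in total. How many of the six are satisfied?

Lemon (own payoff 5626): to w=8.4 gives 7819 − 398×8.4 = 4475.8 → no gain ✓; to w=15.7 gives 10944 − 398×15.7 = 4695.4 → no gain ✓.
Average (own payoff 7819 − 241×8.4 = 5794.6): to w=0 gives 5626 → no gain ✓; to w=15.7 gives 10944 − 241×15.7 = 7160.3 → profitable ✗.
Peach (own payoff 10944 − 111×15.7 = 9201.3): to w=0 gives 5626 → no gain ✓; to w=8.4 gives 7819 − 111×8.4 = 6886.6 → no gain ✓.
5 of the 6 constraints hold; not an equilibrium.

5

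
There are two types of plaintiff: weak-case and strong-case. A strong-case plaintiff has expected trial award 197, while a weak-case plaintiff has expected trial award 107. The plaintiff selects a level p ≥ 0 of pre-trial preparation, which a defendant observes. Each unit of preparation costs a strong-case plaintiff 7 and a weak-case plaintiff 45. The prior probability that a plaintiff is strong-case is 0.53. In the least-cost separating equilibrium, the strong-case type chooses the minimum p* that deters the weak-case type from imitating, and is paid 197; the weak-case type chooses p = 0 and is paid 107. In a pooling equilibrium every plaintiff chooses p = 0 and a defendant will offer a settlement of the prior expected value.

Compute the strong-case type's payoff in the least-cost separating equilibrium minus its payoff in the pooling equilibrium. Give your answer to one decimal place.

Least-cost separating signal: p* solves 107 = 197 − 45·p*, so p* = (197 − 107)/45 = 2.
Strong-case type's separating payoff: 197 − 7 × p* = 197 − 7 × (197 − 107)/45 = 197 − 630/45 = 183.
Pooling payoff: 0.53 × 197 + 0.47 × 107 = 154.7.
Difference: 183 − 154.7 = 28.3.
The strong-case type prefers to separate.

28.3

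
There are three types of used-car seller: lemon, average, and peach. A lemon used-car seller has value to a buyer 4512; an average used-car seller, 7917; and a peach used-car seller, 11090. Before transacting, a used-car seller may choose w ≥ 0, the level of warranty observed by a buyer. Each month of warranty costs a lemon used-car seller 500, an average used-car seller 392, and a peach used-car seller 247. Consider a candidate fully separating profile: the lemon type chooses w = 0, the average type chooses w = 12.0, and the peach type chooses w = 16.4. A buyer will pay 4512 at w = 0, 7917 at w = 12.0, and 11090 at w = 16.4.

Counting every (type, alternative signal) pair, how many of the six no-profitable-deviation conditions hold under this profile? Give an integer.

Average (own payoff 7917 − 392×12.0 = 3213): to w=0 gives 4512 → profitable ✗; to w=16.4 gives 11090 − 392×16.4 = 4661.2 → profitable ✗.
Lemon (own payoff 4512): to w=12.0 gives 7917 − 500×12.0 = 1917 → no gain ✓; to w=16.4 gives 11090 − 500×16.4 = 2890 → no gain ✓.
Peach (own payoff 11090 − 247×16.4 = 7039.2): to w=0 gives 4512 → no gain ✓; to w=12.0 gives 7917 − 247×12.0 = 4953 → no gain ✓.
4 of the 6 constraints hold; not an equilibrium.

4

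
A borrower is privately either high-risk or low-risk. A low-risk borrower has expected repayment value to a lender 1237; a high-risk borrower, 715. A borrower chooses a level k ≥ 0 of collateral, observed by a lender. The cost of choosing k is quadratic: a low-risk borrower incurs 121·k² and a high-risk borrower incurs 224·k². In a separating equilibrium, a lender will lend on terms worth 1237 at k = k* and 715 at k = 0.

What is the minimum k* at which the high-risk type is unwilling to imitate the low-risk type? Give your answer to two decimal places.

1.53

The high-risk type at k = 0 receives 715; imitating at k* yields 1237 − 224·k*².
Indifference: 715 = 1237 − 224·k*², so k*² = (1237 − 715) / 224 ≈ 2.3304.
k* = √2.3304 ≈ 1.53.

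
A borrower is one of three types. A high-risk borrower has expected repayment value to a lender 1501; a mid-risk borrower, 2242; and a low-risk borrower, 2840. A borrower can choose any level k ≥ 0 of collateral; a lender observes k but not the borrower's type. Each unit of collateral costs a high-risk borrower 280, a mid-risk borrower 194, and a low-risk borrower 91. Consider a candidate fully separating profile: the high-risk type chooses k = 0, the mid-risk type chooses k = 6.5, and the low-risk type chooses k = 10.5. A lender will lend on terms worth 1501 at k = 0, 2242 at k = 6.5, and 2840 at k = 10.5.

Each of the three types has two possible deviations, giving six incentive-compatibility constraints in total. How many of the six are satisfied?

High-risk (own payoff 1501): to k=6.5 gives 2242 − 280×6.5 = 422 → no gain ✓; to k=10.5 gives 2840 − 280×10.5 = -100 → no gain ✓.
Mid-risk (own payoff 2242 − 194×6.5 = 981): to k=0 gives 1501 → profitable ✗; to k=10.5 gives 2840 − 194×10.5 = 803 → no gain ✓.
Low-risk (own payoff 2840 − 91×10.5 = 1884.5): to k=0 gives 1501 → no gain ✓; to k=6.5 gives 2242 − 91×6.5 = 1650.5 → no gain ✓.
5 of the 6 constraints hold; not an equilibrium.

5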